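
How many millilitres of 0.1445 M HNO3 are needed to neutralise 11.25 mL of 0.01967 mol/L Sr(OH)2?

n(Sr(OH)2) = 0.01967 mol/L x 0.01125 L = 0.0002213 mol.
The neutralisation is 1 Sr(OH)2 : 2 HNO3, so n(HNO3) = 0.0002213 x 2/1 = 0.0004426 mol.
V(HNO3) = 0.0004426 / 0.1445 = 0.003063 L = 3.06 mL.

3.06 mL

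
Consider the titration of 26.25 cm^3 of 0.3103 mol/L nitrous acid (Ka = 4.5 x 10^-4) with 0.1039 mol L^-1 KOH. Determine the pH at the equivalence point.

8.12

n(HNO2) = 0.3103 x 0.02625 = 0.008145 mol; V(KOH) at equivalence = 0.008145/0.1039 = 0.07840 L.
At equivalence all the acid is converted to NO2-; total volume = 0.02625 + 0.07840 = 0.1046 L, so [NO2-] = 0.008145/0.1046 = 0.07784 M.
Kb = Kw/Ka = 1.0e-14 / 4.5 x 10^-4 = 2.22e-11.
[OH^-] = sqrt(Kb x [NO2-]) = sqrt(2.22e-11 x 0.07784) = 1.32e-6 M.
pOH = 5.88, so pH = 14.00 - 5.88 = 8.12.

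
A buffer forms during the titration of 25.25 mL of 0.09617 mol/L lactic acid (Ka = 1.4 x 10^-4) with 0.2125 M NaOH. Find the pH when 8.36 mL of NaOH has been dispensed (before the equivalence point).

Initial n(HC3H5O3) = 0.09617 x 0.02525 = 0.002428 mol.
n(NaOH) added = 0.2125 x 0.008360 = 0.001776 mol, converting that many moles of HC3H5O3 to C3H5O3-.
Remaining n(HC3H5O3) = 0.0006518 mol; n(C3H5O3-) = 0.001776 mol.
By Henderson-Hasselbalch, pH = pKa + log([A^-]/[HA]) = 3.85 + log(0.001776/0.0006518) = 3.85 + (+0.44) = 4.29.

4.29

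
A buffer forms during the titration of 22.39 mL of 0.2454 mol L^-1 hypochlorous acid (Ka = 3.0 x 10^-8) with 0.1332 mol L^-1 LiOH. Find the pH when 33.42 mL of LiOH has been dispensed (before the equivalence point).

Initial n(HClO) = 0.2454 x 0.02239 = 0.005495 mol.
n(LiOH) added = 0.1332 x 0.03342 = 0.004452 mol, converting that many moles of HClO to ClO-.
Remaining n(HClO) = 0.001043 mol; n(ClO-) = 0.004452 mol.
By Henderson-Hasselbalch, pH = pKa + log([A^-]/[HA]) = 7.52 + log(0.004452/0.001043) = 7.52 + (+0.63) = 8.15.

8.15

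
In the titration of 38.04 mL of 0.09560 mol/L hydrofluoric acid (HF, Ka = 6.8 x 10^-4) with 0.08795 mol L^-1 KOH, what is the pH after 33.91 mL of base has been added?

Initial n(HF) = 0.09560 x 0.03804 = 0.003637 mol.
n(KOH) added = 0.08795 x 0.03391 = 0.002982 mol, converting that many moles of HF to F-.
Remaining n(HF) = 0.0006542 mol; n(F-) = 0.002982 mol.
By Henderson-Hasselbalch, pH = pKa + log([A^-]/[HA]) = 3.17 + log(0.002982/0.0006542) = 3.17 + (+0.66) = 3.83.

3.83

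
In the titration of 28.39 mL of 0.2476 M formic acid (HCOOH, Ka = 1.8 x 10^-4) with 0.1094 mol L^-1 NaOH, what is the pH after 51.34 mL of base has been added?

4.34

Initial n(HCOOH) = 0.2476 x 0.02839 = 0.007029 mol.
n(NaOH) added = 0.1094 x 0.05134 = 0.005617 mol, converting that many moles of HCOOH to HCOO-.
Remaining n(HCOOH) = 0.001413 mol; n(HCOO-) = 0.005617 mol.
By Henderson-Hasselbalch, pH = pKa + log([A^-]/[HA]) = 3.74 + log(0.005617/0.001413) = 3.74 + (+0.60) = 4.34.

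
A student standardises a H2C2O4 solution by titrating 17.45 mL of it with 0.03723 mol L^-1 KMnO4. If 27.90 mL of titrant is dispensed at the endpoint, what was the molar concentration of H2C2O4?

n(KMnO4) = 0.03723 x 0.02790 = 0.001039 mol.
From the balanced equation, 2 mol KMnO4 reacts with 5 mol H2C2O4, so n(H2C2O4) = 0.001039 x 5/2 = 0.002597 mol.
[H2C2O4] = 0.002597 / 0.01745 L = 0.149 M.

0.149 M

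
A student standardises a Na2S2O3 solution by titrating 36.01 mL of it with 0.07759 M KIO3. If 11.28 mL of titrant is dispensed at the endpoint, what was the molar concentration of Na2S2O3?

0.146 M

n(KIO3) = 0.07759 x 0.01128 = 0.0008752 mol.
From the balanced equation, 1 mol KIO3 reacts with 6 mol Na2S2O3, so n(Na2S2O3) = 0.0008752 x 6/1 = 0.005251 mol.
[Na2S2O3] = 0.005251 / 0.03601 L = 0.146 M.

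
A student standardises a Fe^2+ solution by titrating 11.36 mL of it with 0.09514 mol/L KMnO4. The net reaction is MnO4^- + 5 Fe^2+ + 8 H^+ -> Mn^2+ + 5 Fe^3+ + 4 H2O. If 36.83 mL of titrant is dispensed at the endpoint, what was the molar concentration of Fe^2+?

n(KMnO4) = 0.09514 x 0.03683 = 0.003504 mol.
From the balanced equation, 1 mol KMnO4 reacts with 5 mol Fe^2+, so n(Fe^2+) = 0.003504 x 5/1 = 0.01752 mol.
[Fe^2+] = 0.01752 / 0.01136 L = 1.54 M.

1.54 M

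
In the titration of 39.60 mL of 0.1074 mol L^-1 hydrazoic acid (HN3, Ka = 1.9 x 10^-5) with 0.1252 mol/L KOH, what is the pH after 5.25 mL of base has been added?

3.98

Initial n(HN3) = 0.1074 x 0.03960 = 0.004253 mol.
n(KOH) added = 0.1252 x 0.005250 = 0.0006573 mol, converting that many moles of HN3 to N3-.
Remaining n(HN3) = 0.003596 mol; n(N3-) = 0.0006573 mol.
By Henderson-Hasselbalch, pH = pKa + log([A^-]/[HA]) = 4.72 + log(0.0006573/0.003596) = 4.72 + (-0.74) = 3.98.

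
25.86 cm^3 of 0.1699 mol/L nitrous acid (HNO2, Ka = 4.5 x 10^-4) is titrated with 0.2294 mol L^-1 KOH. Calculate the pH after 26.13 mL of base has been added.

n(acid) = 0.1699 x 0.02586 = 0.004394 mol; n(KOH) added = 0.2294 x 0.02613 = 0.005994 mol.
Base is in excess by 0.005994 - 0.004394 = 0.001601 mol in a total volume of 0.05199 L.
[OH^-] = 0.001601/0.05199 = 0.03079 M, so pOH = 1.51 and pH = 14.00 - 1.51 = 12.49.

12.49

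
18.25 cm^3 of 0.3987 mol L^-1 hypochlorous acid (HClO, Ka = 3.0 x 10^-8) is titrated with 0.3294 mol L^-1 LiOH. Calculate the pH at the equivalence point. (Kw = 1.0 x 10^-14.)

n(HClO) = 0.3987 x 0.01825 = 0.007276 mol; V(LiOH) at equivalence = 0.007276/0.3294 = 0.02209 L.
At equivalence all the acid is converted to ClO-; total volume = 0.01825 + 0.02209 = 0.04034 L, so [ClO-] = 0.007276/0.04034 = 0.1804 M.
Kb = Kw/Ka = 1.0e-14 / 3.0 x 10^-8 = 3.33e-7.
[OH^-] = sqrt(Kb x [ClO-]) = sqrt(3.33e-7 x 0.1804) = 0.000245 M.
pOH = 3.61, so pH = 14.00 - 3.61 = 10.39.

10.39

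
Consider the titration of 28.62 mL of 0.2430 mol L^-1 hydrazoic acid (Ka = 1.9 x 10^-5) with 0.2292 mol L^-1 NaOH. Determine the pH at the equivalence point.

8.90

n(HN3) = 0.2430 x 0.02862 = 0.006955 mol; V(NaOH) at equivalence = 0.006955/0.2292 = 0.03034 L.
At equivalence all the acid is converted to N3-; total volume = 0.02862 + 0.03034 = 0.05896 L, so [N3-] = 0.006955/0.05896 = 0.1179 M.
Kb = Kw/Ka = 1.0e-14 / 1.9 x 10^-5 = 5.26e-10.
[OH^-] = sqrt(Kb x [N3-]) = sqrt(5.26e-10 x 0.1179) = 7.88e-6 M.
pOH = 5.10, so pH = 14.00 - 5.10 = 8.90.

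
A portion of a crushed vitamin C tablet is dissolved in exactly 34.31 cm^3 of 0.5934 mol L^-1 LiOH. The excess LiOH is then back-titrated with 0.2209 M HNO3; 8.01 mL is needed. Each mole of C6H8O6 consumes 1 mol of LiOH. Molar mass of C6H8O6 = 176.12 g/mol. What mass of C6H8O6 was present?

3.27 g

Total n(LiOH) added = 0.5934 x 0.03431 = 0.02036 mol.
n(HNO3) used = 0.2209 x 0.008010 = 0.001769 mol, which equals the excess n(LiOH).
So n(LiOH) consumed by the sample = 0.02036 - 0.001769 = 0.01859 mol.
n(C6H8O6) = 0.01859 / 1 = 0.01859 mol.
mass = 0.01859 mol x 176.12 g/mol = 3.27 g.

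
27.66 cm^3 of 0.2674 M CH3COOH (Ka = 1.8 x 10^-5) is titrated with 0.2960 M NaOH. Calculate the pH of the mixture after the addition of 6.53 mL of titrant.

Initial n(CH3COOH) = 0.2674 x 0.02766 = 0.007396 mol.
n(NaOH) added = 0.2960 x 0.006530 = 0.001933 mol, converting that many moles of CH3COOH to CH3COO-.
Remaining n(CH3COOH) = 0.005463 mol; n(CH3COO-) = 0.001933 mol.
By Henderson-Hasselbalch, pH = pKa + log([A^-]/[HA]) = 4.74 + log(0.001933/0.005463) = 4.74 + (-0.45) = 4.29.

4.29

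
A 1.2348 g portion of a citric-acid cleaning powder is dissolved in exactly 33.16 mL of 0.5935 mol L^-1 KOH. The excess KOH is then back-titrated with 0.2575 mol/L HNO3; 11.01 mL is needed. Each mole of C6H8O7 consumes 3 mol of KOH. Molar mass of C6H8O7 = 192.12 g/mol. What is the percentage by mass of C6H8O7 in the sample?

87.4%

Total n(KOH) added = 0.5935 x 0.03316 = 0.01968 mol.
n(HNO3) used = 0.2575 x 0.01101 = 0.002835 mol, which equals the excess n(KOH).
So n(KOH) consumed by the sample = 0.01968 - 0.002835 = 0.01685 mol.
n(C6H8O7) = 0.01685 / 3 = 0.005615 mol.
mass C6H8O7 = 0.005615 x 192.12 = 1.079 g, so %C6H8O7 = 1.079/1.2348 x 100 = 87.4%.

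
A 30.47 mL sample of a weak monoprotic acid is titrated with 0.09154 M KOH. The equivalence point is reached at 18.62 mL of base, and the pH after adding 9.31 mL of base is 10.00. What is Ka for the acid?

1.0 x 10^-10

9.31 mL is half of the equivalence volume, so this is the half-equivalence point where [HA] = [A^-].
At half-equivalence pH = pKa, so pKa = 10.00.
Ka = 10^(-10.00) = 1.0 x 10^-10.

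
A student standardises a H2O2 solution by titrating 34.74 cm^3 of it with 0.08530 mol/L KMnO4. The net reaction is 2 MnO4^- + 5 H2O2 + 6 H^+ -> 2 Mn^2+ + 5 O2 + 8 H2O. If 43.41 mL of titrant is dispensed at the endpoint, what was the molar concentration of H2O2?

n(KMnO4) = 0.08530 x 0.04341 = 0.003703 mol.
From the balanced equation, 2 mol KMnO4 reacts with 5 mol H2O2, so n(H2O2) = 0.003703 x 5/2 = 0.009257 mol.
[H2O2] = 0.009257 / 0.03474 L = 0.266 M.

0.266 M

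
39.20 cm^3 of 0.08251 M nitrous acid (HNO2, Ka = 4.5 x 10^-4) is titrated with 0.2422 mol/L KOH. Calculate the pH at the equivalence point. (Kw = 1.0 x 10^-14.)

n(HNO2) = 0.08251 x 0.03920 = 0.003234 mol; V(KOH) at equivalence = 0.003234/0.2422 = 0.01335 L.
At equivalence all the acid is converted to NO2-; total volume = 0.03920 + 0.01335 = 0.05255 L, so [NO2-] = 0.003234/0.05255 = 0.06154 M.
Kb = Kw/Ka = 1.0e-14 / 4.5 x 10^-4 = 2.22e-11.
[OH^-] = sqrt(Kb x [NO2-]) = sqrt(2.22e-11 x 0.06154) = 1.17e-6 M.
pOH = 5.93, so pH = 14.00 - 5.93 = 8.07.

8.07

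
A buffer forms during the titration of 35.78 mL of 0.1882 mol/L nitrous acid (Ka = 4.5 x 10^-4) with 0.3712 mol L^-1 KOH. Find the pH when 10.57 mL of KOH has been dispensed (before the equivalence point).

3.49

Initial n(HNO2) = 0.1882 x 0.03578 = 0.006734 mol.
n(KOH) added = 0.3712 x 0.01057 = 0.003924 mol, converting that many moles of HNO2 to NO2-.
Remaining n(HNO2) = 0.002810 mol; n(NO2-) = 0.003924 mol.
By Henderson-Hasselbalch, pH = pKa + log([A^-]/[HA]) = 3.35 + log(0.003924/0.002810) = 3.35 + (+0.14) = 3.49.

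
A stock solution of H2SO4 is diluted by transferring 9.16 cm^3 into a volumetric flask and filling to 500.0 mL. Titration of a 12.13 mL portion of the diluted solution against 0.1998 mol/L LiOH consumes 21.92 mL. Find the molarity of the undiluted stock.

9.85 M

n(LiOH) = 0.1998 x 0.02192 = 0.004380 mol.
n(H2SO4) in the aliquot = 0.004380 x 1/2 = 0.002190 mol.
[diluted H2SO4] = 0.002190 / 0.01213 = 0.1805 M.
Dilution factor = 500.0/9.160 = 54.59, so [stock] = 0.1805 x 54.59 = 9.85 M.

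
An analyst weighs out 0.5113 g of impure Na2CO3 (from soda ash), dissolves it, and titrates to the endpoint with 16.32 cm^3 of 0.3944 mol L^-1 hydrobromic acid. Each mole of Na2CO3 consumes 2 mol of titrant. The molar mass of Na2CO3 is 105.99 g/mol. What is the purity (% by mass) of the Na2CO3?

66.7%

n(HBr) = 0.3944 x 0.01632 = 0.006437 mol.
n(Na2CO3) = 0.006437 / 2 = 0.003218 mol.
mass of Na2CO3 = 0.003218 x 105.99 = 0.3411 g.
% purity = 0.3411 / 0.5113 x 100 = 66.7%.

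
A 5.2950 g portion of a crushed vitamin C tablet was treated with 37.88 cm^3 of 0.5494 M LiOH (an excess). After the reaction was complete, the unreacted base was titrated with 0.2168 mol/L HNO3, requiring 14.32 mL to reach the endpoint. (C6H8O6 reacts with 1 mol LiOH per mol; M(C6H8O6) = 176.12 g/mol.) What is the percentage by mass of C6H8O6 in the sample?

Total n(LiOH) added = 0.5494 x 0.03788 = 0.02081 mol.
n(HNO3) used = 0.2168 x 0.01432 = 0.003105 mol, which equals the excess n(LiOH).
So n(LiOH) consumed by the sample = 0.02081 - 0.003105 = 0.01771 mol.
n(C6H8O6) = 0.01771 / 1 = 0.01771 mol.
mass C6H8O6 = 0.01771 x 176.12 = 3.119 g, so %C6H8O6 = 3.119/5.2950 x 100 = 58.9%.

58.9%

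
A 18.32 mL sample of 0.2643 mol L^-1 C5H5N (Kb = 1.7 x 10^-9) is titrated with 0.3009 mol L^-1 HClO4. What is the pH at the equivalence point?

n(C5H5N) = 0.2643 x 0.01832 = 0.004842 mol; V(HClO4) at equivalence = 0.004842/0.3009 = 0.01609 L.
At equivalence the base is fully converted to C5H5NH+; total volume = 0.03441 L, so [C5H5NH+] = 0.004842/0.03441 = 0.1407 M.
Ka(C5H5NH+) = Kw/Kb = 1.0e-14 / 1.7 x 10^-9 = 5.88e-6.
[H^+] = sqrt(Ka x [C5H5NH+]) = sqrt(5.88e-6 x 0.1407) = 0.000910 M.
pH = -log(0.000910) = 3.04.

3.04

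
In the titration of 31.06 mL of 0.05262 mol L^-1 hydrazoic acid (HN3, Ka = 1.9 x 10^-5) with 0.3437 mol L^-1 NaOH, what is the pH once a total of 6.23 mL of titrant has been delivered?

n(acid) = 0.05262 x 0.03106 = 0.001634 mol; n(NaOH) added = 0.3437 x 0.006230 = 0.002141 mol.
Base is in excess by 0.002141 - 0.001634 = 0.0005069 mol in a total volume of 0.03729 L.
[OH^-] = 0.0005069/0.03729 = 0.01359 M, so pOH = 1.87 and pH = 14.00 - 1.87 = 12.13.

12.13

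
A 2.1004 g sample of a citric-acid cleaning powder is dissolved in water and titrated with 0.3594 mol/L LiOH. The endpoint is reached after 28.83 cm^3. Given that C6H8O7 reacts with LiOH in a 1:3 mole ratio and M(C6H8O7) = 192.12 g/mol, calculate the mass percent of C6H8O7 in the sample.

31.6%

n(LiOH) = 0.3594 x 0.02883 = 0.01036 mol.
n(C6H8O7) = 0.01036 / 3 = 0.003454 mol.
mass of C6H8O7 = 0.003454 x 192.12 = 0.6636 g.
% purity = 0.6636 / 2.1004 x 100 = 31.6%.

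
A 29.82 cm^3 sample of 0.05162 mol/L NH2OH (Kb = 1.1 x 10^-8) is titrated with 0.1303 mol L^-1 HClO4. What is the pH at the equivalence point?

3.74

n(NH2OH) = 0.05162 x 0.02982 = 0.001539 mol; V(HClO4) at equivalence = 0.001539/0.1303 = 0.01181 L.
At equivalence the base is fully converted to NH3OH+; total volume = 0.04163 L, so [NH3OH+] = 0.001539/0.04163 = 0.03697 M.
Ka(NH3OH+) = Kw/Kb = 1.0e-14 / 1.1 x 10^-8 = 9.09e-7.
[H^+] = sqrt(Ka x [NH3OH+]) = sqrt(9.09e-7 x 0.03697) = 0.000183 M.
pH = -log(0.000183) = 3.74.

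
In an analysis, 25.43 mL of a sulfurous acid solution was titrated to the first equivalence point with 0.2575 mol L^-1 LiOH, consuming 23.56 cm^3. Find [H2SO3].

0.239 M

n(LiOH) = 0.2575 x 0.02356 = 0.006067 mol.
At the first equivalence point, 1 mol OH^- react per mol H2SO3, so n(H2SO3) = 0.006067 / 1 = 0.006067 mol.
[H2SO3] = 0.006067 / 0.02543 L = 0.239 M.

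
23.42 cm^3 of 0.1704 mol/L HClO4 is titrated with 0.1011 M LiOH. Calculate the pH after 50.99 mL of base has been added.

12.19

n(acid) = 0.1704 x 0.02342 = 0.003991 mol; n(LiOH) added = 0.1011 x 0.05099 = 0.005155 mol.
Base is in excess by 0.005155 - 0.003991 = 0.001164 mol in a total volume of 0.07441 L.
[OH^-] = 0.001164/0.07441 = 0.01565 M, so pOH = 1.81 and pH = 14.00 - 1.81 = 12.19.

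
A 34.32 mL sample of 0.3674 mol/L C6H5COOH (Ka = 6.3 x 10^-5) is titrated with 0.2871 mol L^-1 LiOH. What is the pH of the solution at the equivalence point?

n(C6H5COOH) = 0.3674 x 0.03432 = 0.01261 mol; V(LiOH) at equivalence = 0.01261/0.2871 = 0.04392 L.
At equivalence all the acid is converted to C6H5COO-; total volume = 0.03432 + 0.04392 = 0.07824 L, so [C6H5COO-] = 0.01261/0.07824 = 0.1612 M.
Kb = Kw/Ka = 1.0e-14 / 6.3 x 10^-5 = 1.59e-10.
[OH^-] = sqrt(Kb x [C6H5COO-]) = sqrt(1.59e-10 x 0.1612) = 5.06e-6 M.
pOH = 5.30, so pH = 14.00 - 5.30 = 8.70.

8.70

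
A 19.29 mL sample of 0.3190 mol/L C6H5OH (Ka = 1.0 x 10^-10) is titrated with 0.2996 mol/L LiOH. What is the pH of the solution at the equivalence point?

n(C6H5OH) = 0.3190 x 0.01929 = 0.006154 mol; V(LiOH) at equivalence = 0.006154/0.2996 = 0.02054 L.
At equivalence all the acid is converted to C6H5O-; total volume = 0.01929 + 0.02054 = 0.03983 L, so [C6H5O-] = 0.006154/0.03983 = 0.1545 M.
Kb = Kw/Ka = 1.0e-14 / 1.0 x 10^-10 = 0.000100.
[OH^-] = sqrt(Kb x [C6H5O-]) = sqrt(0.000100 x 0.1545) = 0.00393 M.
pOH = 2.41, so pH = 14.00 - 2.41 = 11.59.

11.59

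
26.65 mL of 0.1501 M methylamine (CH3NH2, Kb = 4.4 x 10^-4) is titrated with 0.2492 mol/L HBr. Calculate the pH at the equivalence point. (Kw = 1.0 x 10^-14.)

5.84

n(CH3NH2) = 0.1501 x 0.02665 = 0.004000 mol; V(HBr) at equivalence = 0.004000/0.2492 = 0.01605 L.
At equivalence the base is fully converted to CH3NH3+; total volume = 0.04270 L, so [CH3NH3+] = 0.004000/0.04270 = 0.09368 M.
Ka(CH3NH3+) = Kw/Kb = 1.0e-14 / 4.4 x 10^-4 = 2.27e-11.
[H^+] = sqrt(Ka x [CH3NH3+]) = sqrt(2.27e-11 x 0.09368) = 1.46e-6 M.
pH = -log(1.46e-6) = 5.84.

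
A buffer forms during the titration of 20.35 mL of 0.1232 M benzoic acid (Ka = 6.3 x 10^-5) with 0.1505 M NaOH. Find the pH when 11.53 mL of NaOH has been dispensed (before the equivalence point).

4.55

Initial n(C6H5COOH) = 0.1232 x 0.02035 = 0.002507 mol.
n(NaOH) added = 0.1505 x 0.01153 = 0.001735 mol, converting that many moles of C6H5COOH to C6H5COO-.
Remaining n(C6H5COOH) = 0.0007719 mol; n(C6H5COO-) = 0.001735 mol.
By Henderson-Hasselbalch, pH = pKa + log([A^-]/[HA]) = 4.20 + log(0.001735/0.0007719) = 4.20 + (+0.35) = 4.55.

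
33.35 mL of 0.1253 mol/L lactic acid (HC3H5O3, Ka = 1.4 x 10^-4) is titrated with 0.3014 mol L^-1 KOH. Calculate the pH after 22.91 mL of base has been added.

12.69

n(acid) = 0.1253 x 0.03335 = 0.004179 mol; n(KOH) added = 0.3014 x 0.02291 = 0.006905 mol.
Base is in excess by 0.006905 - 0.004179 = 0.002726 mol in a total volume of 0.05626 L.
[OH^-] = 0.002726/0.05626 = 0.04846 M, so pOH = 1.31 and pH = 14.00 - 1.31 = 12.69.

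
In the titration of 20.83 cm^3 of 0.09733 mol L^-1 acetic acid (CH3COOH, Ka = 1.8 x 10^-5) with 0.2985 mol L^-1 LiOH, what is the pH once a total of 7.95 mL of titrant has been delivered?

12.08

n(acid) = 0.09733 x 0.02083 = 0.002027 mol; n(LiOH) added = 0.2985 x 0.007950 = 0.002373 mol.
Base is in excess by 0.002373 - 0.002027 = 0.0003457 mol in a total volume of 0.02878 L.
[OH^-] = 0.0003457/0.02878 = 0.01201 M, so pOH = 1.92 and pH = 14.00 - 1.92 = 12.08.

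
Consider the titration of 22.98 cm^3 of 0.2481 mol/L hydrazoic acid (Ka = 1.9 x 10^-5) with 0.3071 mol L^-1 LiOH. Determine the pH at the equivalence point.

8.93

n(HN3) = 0.2481 x 0.02298 = 0.005701 mol; V(LiOH) at equivalence = 0.005701/0.3071 = 0.01857 L.
At equivalence all the acid is converted to N3-; total volume = 0.02298 + 0.01857 = 0.04155 L, so [N3-] = 0.005701/0.04155 = 0.1372 M.
Kb = Kw/Ka = 1.0e-14 / 1.9 x 10^-5 = 5.26e-10.
[OH^-] = sqrt(Kb x [N3-]) = sqrt(5.26e-10 x 0.1372) = 8.50e-6 M.
pOH = 5.07, so pH = 14.00 - 5.07 = 8.93.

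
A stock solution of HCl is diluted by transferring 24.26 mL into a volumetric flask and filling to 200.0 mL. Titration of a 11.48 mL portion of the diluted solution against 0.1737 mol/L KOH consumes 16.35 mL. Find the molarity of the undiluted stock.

2.04 M

n(KOH) = 0.1737 x 0.01635 = 0.002840 mol.
n(HCl) in the aliquot = 0.002840 mol.
[diluted HCl] = 0.002840 / 0.01148 = 0.2474 M.
Dilution factor = 200.0/24.26 = 8.244, so [stock] = 0.2474 x 8.244 = 2.04 M.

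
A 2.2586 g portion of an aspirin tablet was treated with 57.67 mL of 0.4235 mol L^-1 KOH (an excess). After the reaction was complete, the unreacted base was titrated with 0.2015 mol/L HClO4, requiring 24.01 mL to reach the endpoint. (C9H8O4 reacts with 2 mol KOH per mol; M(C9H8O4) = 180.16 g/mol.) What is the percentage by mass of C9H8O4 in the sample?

78.1%

Total n(KOH) added = 0.4235 x 0.05767 = 0.02442 mol.
n(HClO4) used = 0.2015 x 0.02401 = 0.004838 mol, which equals the excess n(KOH).
So n(KOH) consumed by the sample = 0.02442 - 0.004838 = 0.01959 mol.
n(C9H8O4) = 0.01959 / 2 = 0.009793 mol.
mass C9H8O4 = 0.009793 x 180.16 = 1.764 g, so %C9H8O4 = 1.764/2.2586 x 100 = 78.1%.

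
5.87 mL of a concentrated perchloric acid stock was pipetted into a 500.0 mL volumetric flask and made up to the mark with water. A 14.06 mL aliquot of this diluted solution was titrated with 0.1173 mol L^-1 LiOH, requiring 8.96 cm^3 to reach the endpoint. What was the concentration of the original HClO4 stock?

n(LiOH) = 0.1173 x 0.008960 = 0.001051 mol.
n(HClO4) in the aliquot = 0.001051 mol.
[diluted HClO4] = 0.001051 / 0.01406 = 0.07475 M.
Dilution factor = 500.0/5.870 = 85.18, so [stock] = 0.07475 x 85.18 = 6.37 M.

6.37 M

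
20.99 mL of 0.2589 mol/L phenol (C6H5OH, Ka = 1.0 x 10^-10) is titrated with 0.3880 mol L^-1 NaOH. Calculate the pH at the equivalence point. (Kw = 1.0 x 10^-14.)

11.60

n(C6H5OH) = 0.2589 x 0.02099 = 0.005434 mol; V(NaOH) at equivalence = 0.005434/0.3880 = 0.01401 L.
At equivalence all the acid is converted to C6H5O-; total volume = 0.02099 + 0.01401 = 0.03500 L, so [C6H5O-] = 0.005434/0.03500 = 0.1553 M.
Kb = Kw/Ka = 1.0e-14 / 1.0 x 10^-10 = 0.000100.
[OH^-] = sqrt(Kb x [C6H5O-]) = sqrt(0.000100 x 0.1553) = 0.00394 M.
pOH = 2.40, so pH = 14.00 - 2.40 = 11.60.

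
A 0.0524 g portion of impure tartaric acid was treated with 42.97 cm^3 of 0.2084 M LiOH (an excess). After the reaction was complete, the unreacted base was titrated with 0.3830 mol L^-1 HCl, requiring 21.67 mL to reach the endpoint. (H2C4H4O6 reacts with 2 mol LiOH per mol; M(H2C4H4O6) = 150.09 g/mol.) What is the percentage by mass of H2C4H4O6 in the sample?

93.9%

Total n(LiOH) added = 0.2084 x 0.04297 = 0.008955 mol.
n(HCl) used = 0.3830 x 0.02167 = 0.008300 mol, which equals the excess n(LiOH).
So n(LiOH) consumed by the sample = 0.008955 - 0.008300 = 0.0006553 mol.
n(H2C4H4O6) = 0.0006553 / 2 = 0.0003277 mol.
mass H2C4H4O6 = 0.0003277 x 150.09 = 0.04918 g, so %H2C4H4O6 = 0.04918/0.0524 x 100 = 93.9%.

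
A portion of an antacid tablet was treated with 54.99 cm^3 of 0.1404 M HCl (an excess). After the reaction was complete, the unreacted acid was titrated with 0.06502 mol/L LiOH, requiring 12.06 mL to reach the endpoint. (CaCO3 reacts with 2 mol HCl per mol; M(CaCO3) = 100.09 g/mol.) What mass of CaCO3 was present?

Total n(HCl) added = 0.1404 x 0.05499 = 0.007721 mol.
n(LiOH) used = 0.06502 x 0.01206 = 0.0007841 mol, which equals the excess n(HCl).
So n(HCl) consumed by the sample = 0.007721 - 0.0007841 = 0.006936 mol.
n(CaCO3) = 0.006936 / 2 = 0.003468 mol.
mass = 0.003468 mol x 100.09 g/mol = 0.347 g.

0.347 g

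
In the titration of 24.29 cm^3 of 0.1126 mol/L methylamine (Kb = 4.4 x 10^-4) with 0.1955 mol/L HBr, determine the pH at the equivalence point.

5.89

n(CH3NH2) = 0.1126 x 0.02429 = 0.002735 mol; V(HBr) at equivalence = 0.002735/0.1955 = 0.01399 L.
At equivalence the base is fully converted to CH3NH3+; total volume = 0.03828 L, so [CH3NH3+] = 0.002735/0.03828 = 0.07145 M.
Ka(CH3NH3+) = Kw/Kb = 1.0e-14 / 4.4 x 10^-4 = 2.27e-11.
[H^+] = sqrt(Ka x [CH3NH3+]) = sqrt(2.27e-11 x 0.07145) = 1.27e-6 M.
pH = -log(1.27e-6) = 5.89.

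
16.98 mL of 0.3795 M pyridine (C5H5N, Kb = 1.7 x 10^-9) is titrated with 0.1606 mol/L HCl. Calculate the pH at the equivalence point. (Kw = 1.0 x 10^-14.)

3.09

n(C5H5N) = 0.3795 x 0.01698 = 0.006444 mol; V(HCl) at equivalence = 0.006444/0.1606 = 0.04012 L.
At equivalence the base is fully converted to C5H5NH+; total volume = 0.05710 L, so [C5H5NH+] = 0.006444/0.05710 = 0.1128 M.
Ka(C5H5NH+) = Kw/Kb = 1.0e-14 / 1.7 x 10^-9 = 5.88e-6.
[H^+] = sqrt(Ka x [C5H5NH+]) = sqrt(5.88e-6 x 0.1128) = 0.000815 M.
pH = -log(0.000815) = 3.09.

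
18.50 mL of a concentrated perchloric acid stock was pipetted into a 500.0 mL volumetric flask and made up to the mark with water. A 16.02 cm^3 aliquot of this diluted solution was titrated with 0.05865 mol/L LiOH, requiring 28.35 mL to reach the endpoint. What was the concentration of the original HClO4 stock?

n(LiOH) = 0.05865 x 0.02835 = 0.001663 mol.
n(HClO4) in the aliquot = 0.001663 mol.
[diluted HClO4] = 0.001663 / 0.01602 = 0.1038 M.
Dilution factor = 500.0/18.50 = 27.03, so [stock] = 0.1038 x 27.03 = 2.81 M.

2.81 M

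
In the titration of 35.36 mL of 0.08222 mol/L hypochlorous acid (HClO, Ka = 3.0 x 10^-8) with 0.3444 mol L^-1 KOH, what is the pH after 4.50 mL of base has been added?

Initial n(HClO) = 0.08222 x 0.03536 = 0.002907 mol.
n(KOH) added = 0.3444 x 0.004500 = 0.001550 mol, converting that many moles of HClO to ClO-.
Remaining n(HClO) = 0.001357 mol; n(ClO-) = 0.001550 mol.
By Henderson-Hasselbalch, pH = pKa + log([A^-]/[HA]) = 7.52 + log(0.001550/0.001357) = 7.52 + (+0.06) = 7.58.

7.58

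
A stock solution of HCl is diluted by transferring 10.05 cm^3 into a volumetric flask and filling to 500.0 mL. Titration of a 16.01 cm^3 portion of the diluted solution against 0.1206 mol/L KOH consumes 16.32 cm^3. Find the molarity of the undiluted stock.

n(KOH) = 0.1206 x 0.01632 = 0.001968 mol.
n(HCl) in the aliquot = 0.001968 mol.
[diluted HCl] = 0.001968 / 0.01601 = 0.1229 M.
Dilution factor = 500.0/10.05 = 49.75, so [stock] = 0.1229 x 49.75 = 6.12 M.

6.12 M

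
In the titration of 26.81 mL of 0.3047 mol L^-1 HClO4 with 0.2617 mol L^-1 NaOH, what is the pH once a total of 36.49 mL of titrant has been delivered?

12.34

n(acid) = 0.3047 x 0.02681 = 0.008169 mol; n(NaOH) added = 0.2617 x 0.03649 = 0.009549 mol.
Base is in excess by 0.009549 - 0.008169 = 0.001380 mol in a total volume of 0.06330 L.
[OH^-] = 0.001380/0.06330 = 0.02181 M, so pOH = 1.66 and pH = 14.00 - 1.66 = 12.34.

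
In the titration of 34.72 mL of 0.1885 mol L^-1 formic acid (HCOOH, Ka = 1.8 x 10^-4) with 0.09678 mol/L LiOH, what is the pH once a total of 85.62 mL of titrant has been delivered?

12.16

n(acid) = 0.1885 x 0.03472 = 0.006545 mol; n(LiOH) added = 0.09678 x 0.08562 = 0.008286 mol.
Base is in excess by 0.008286 - 0.006545 = 0.001742 mol in a total volume of 0.1203 L.
[OH^-] = 0.001742/0.1203 = 0.01447 M, so pOH = 1.84 and pH = 14.00 - 1.84 = 12.16.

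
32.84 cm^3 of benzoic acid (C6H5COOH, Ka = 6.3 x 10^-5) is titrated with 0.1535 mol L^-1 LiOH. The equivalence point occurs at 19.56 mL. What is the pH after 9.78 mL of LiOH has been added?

4.20

9.78 mL is exactly half the equivalence volume (19.56/2), i.e. the half-equivalence point.
There, n(HA) = n(A^-), so pH = pKa = -log(6.3 x 10^-5) = 4.20.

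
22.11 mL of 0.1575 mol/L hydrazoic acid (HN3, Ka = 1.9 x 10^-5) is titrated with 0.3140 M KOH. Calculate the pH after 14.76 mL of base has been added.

n(acid) = 0.1575 x 0.02211 = 0.003482 mol; n(KOH) added = 0.3140 x 0.01476 = 0.004635 mol.
Base is in excess by 0.004635 - 0.003482 = 0.001152 mol in a total volume of 0.03687 L.
[OH^-] = 0.001152/0.03687 = 0.03125 M, so pOH = 1.51 and pH = 14.00 - 1.51 = 12.49.

12.49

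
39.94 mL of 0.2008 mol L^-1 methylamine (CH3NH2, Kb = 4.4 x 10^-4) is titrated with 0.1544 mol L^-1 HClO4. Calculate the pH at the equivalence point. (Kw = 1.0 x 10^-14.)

5.85

n(CH3NH2) = 0.2008 x 0.03994 = 0.008020 mol; V(HClO4) at equivalence = 0.008020/0.1544 = 0.05194 L.
At equivalence the base is fully converted to CH3NH3+; total volume = 0.09188 L, so [CH3NH3+] = 0.008020/0.09188 = 0.08728 M.
Ka(CH3NH3+) = Kw/Kb = 1.0e-14 / 4.4 x 10^-4 = 2.27e-11.
[H^+] = sqrt(Ka x [CH3NH3+]) = sqrt(2.27e-11 x 0.08728) = 1.41e-6 M.
pH = -log(1.41e-6) = 5.85.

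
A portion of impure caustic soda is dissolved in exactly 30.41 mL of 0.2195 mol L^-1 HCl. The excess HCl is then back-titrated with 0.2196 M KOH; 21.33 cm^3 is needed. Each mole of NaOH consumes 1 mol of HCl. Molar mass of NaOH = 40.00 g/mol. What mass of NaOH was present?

Total n(HCl) added = 0.2195 x 0.03041 = 0.006675 mol.
n(KOH) used = 0.2196 x 0.02133 = 0.004684 mol, which equals the excess n(HCl).
So n(HCl) consumed by the sample = 0.006675 - 0.004684 = 0.001991 mol.
n(NaOH) = 0.001991 / 1 = 0.001991 mol.
mass = 0.001991 mol x 40.00 g/mol = 0.0796 g.

0.0796 g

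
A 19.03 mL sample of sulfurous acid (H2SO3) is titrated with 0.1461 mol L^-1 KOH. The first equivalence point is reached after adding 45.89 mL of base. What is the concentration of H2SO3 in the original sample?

n(KOH) = 0.1461 x 0.04589 = 0.006705 mol.
At the first equivalence point, 1 mol OH^- react per mol H2SO3, so n(H2SO3) = 0.006705 / 1 = 0.006705 mol.
[H2SO3] = 0.006705 / 0.01903 L = 0.352 M.

0.352 M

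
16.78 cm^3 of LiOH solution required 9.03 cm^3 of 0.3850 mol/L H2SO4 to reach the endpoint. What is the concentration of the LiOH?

0.414 M

n(H2SO4) delivered = 0.3850 x 0.009030 = 0.003477 mol.
The reaction is 2 LiOH + 1 H2SO4, so n(LiOH) = 0.003477 x 2/1 = 0.006953 mol.
[LiOH] = 0.006953 mol / 0.01678 L = 0.414 M.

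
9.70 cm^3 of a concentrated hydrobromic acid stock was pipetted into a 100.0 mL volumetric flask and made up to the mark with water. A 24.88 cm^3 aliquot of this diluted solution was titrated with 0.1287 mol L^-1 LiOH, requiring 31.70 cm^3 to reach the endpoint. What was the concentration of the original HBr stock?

n(LiOH) = 0.1287 x 0.03170 = 0.004080 mol.
n(HBr) in the aliquot = 0.004080 mol.
[diluted HBr] = 0.004080 / 0.02488 = 0.1640 M.
Dilution factor = 100.0/9.700 = 10.31, so [stock] = 0.1640 x 10.31 = 1.69 M.

1.69 M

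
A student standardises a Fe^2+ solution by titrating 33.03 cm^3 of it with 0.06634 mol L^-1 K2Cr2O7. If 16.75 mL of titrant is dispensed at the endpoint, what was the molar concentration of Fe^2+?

n(K2Cr2O7) = 0.06634 x 0.01675 = 0.001111 mol.
From the balanced equation, 1 mol K2Cr2O7 reacts with 6 mol Fe^2+, so n(Fe^2+) = 0.001111 x 6/1 = 0.006667 mol.
[Fe^2+] = 0.006667 / 0.03303 L = 0.202 M.

0.202 M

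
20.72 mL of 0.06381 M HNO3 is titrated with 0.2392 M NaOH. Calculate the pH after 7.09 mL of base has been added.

n(acid) = 0.06381 x 0.02072 = 0.001322 mol; n(NaOH) added = 0.2392 x 0.007090 = 0.001696 mol.
Base is in excess by 0.001696 - 0.001322 = 0.0003738 mol in a total volume of 0.02781 L.
[OH^-] = 0.0003738/0.02781 = 0.01344 M, so pOH = 1.87 and pH = 14.00 - 1.87 = 12.13.

12.13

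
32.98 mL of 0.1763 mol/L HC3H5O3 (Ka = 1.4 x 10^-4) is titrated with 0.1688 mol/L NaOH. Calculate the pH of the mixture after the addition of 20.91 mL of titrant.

4.04

Initial n(HC3H5O3) = 0.1763 x 0.03298 = 0.005814 mol.
n(NaOH) added = 0.1688 x 0.02091 = 0.003530 mol, converting that many moles of HC3H5O3 to C3H5O3-.
Remaining n(HC3H5O3) = 0.002285 mol; n(C3H5O3-) = 0.003530 mol.
By Henderson-Hasselbalch, pH = pKa + log([A^-]/[HA]) = 3.85 + log(0.003530/0.002285) = 3.85 + (+0.19) = 4.04.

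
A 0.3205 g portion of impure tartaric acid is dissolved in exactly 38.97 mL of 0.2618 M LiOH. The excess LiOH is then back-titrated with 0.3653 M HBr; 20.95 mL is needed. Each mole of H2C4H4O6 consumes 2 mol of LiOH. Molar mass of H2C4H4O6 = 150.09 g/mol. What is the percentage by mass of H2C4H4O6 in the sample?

59.7%

Total n(LiOH) added = 0.2618 x 0.03897 = 0.01020 mol.
n(HBr) used = 0.3653 x 0.02095 = 0.007653 mol, which equals the excess n(LiOH).
So n(LiOH) consumed by the sample = 0.01020 - 0.007653 = 0.002549 mol.
n(H2C4H4O6) = 0.002549 / 2 = 0.001275 mol.
mass H2C4H4O6 = 0.001275 x 150.09 = 0.1913 g, so %H2C4H4O6 = 0.1913/0.3205 x 100 = 59.7%.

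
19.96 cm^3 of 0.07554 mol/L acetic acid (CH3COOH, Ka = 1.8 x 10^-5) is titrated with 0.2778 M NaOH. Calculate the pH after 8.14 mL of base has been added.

12.43

n(acid) = 0.07554 x 0.01996 = 0.001508 mol; n(NaOH) added = 0.2778 x 0.008140 = 0.002261 mol.
Base is in excess by 0.002261 - 0.001508 = 0.0007535 mol in a total volume of 0.02810 L.
[OH^-] = 0.0007535/0.02810 = 0.02682 M, so pOH = 1.57 and pH = 14.00 - 1.57 = 12.43.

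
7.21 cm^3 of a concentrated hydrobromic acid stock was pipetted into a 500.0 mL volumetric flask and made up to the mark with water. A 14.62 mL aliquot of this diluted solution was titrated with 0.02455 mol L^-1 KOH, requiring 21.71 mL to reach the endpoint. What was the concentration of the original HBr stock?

n(KOH) = 0.02455 x 0.02171 = 0.0005330 mol.
n(HBr) in the aliquot = 0.0005330 mol.
[diluted HBr] = 0.0005330 / 0.01462 = 0.03646 M.
Dilution factor = 500.0/7.210 = 69.35, so [stock] = 0.03646 x 69.35 = 2.53 M.

2.53 M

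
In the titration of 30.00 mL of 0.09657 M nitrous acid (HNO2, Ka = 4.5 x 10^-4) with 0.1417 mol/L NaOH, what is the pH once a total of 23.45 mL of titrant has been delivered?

11.90

n(acid) = 0.09657 x 0.03000 = 0.002897 mol; n(NaOH) added = 0.1417 x 0.02345 = 0.003323 mol.
Base is in excess by 0.003323 - 0.002897 = 0.0004258 mol in a total volume of 0.05345 L.
[OH^-] = 0.0004258/0.05345 = 0.007966 M, so pOH = 2.10 and pH = 14.00 - 2.10 = 11.90.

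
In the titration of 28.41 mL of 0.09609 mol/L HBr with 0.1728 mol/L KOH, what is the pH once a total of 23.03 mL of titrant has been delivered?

12.39

n(acid) = 0.09609 x 0.02841 = 0.002730 mol; n(KOH) added = 0.1728 x 0.02303 = 0.003980 mol.
Base is in excess by 0.003980 - 0.002730 = 0.001250 mol in a total volume of 0.05144 L.
[OH^-] = 0.001250/0.05144 = 0.02429 M, so pOH = 1.61 and pH = 14.00 - 1.61 = 12.39.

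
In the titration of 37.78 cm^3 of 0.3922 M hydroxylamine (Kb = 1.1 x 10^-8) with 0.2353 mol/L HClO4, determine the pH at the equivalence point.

n(NH2OH) = 0.3922 x 0.03778 = 0.01482 mol; V(HClO4) at equivalence = 0.01482/0.2353 = 0.06297 L.
At equivalence the base is fully converted to NH3OH+; total volume = 0.1008 L, so [NH3OH+] = 0.01482/0.1008 = 0.1471 M.
Ka(NH3OH+) = Kw/Kb = 1.0e-14 / 1.1 x 10^-8 = 9.09e-7.
[H^+] = sqrt(Ka x [NH3OH+]) = sqrt(9.09e-7 x 0.1471) = 0.000366 M.
pH = -log(0.000366) = 3.44.

3.44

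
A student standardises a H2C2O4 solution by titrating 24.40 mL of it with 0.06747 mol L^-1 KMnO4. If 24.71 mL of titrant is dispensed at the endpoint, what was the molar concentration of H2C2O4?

n(KMnO4) = 0.06747 x 0.02471 = 0.001667 mol.
From the balanced equation, 2 mol KMnO4 reacts with 5 mol H2C2O4, so n(H2C2O4) = 0.001667 x 5/2 = 0.004168 mol.
[H2C2O4] = 0.004168 / 0.02440 L = 0.171 M.

0.171 M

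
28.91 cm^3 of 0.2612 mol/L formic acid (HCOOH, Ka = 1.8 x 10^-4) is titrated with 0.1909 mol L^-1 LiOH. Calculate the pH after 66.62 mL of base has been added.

12.73

n(acid) = 0.2612 x 0.02891 = 0.007551 mol; n(LiOH) added = 0.1909 x 0.06662 = 0.01272 mol.
Base is in excess by 0.01272 - 0.007551 = 0.005166 mol in a total volume of 0.09553 L.
[OH^-] = 0.005166/0.09553 = 0.05408 M, so pOH = 1.27 and pH = 14.00 - 1.27 = 12.73.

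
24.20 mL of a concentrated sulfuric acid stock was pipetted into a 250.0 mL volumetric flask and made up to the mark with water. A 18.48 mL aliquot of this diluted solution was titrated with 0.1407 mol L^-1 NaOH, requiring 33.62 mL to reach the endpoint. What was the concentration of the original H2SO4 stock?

1.32 M

n(NaOH) = 0.1407 x 0.03362 = 0.004730 mol.
n(H2SO4) in the aliquot = 0.004730 x 1/2 = 0.002365 mol.
[diluted H2SO4] = 0.002365 / 0.01848 = 0.1280 M.
Dilution factor = 250.0/24.20 = 10.33, so [stock] = 0.1280 x 10.33 = 1.32 M.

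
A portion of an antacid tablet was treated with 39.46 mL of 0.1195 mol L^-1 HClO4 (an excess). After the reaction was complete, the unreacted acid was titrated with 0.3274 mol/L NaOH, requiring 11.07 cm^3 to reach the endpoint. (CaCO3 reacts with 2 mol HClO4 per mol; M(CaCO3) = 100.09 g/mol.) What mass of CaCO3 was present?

0.0546 g

Total n(HClO4) added = 0.1195 x 0.03946 = 0.004715 mol.
n(NaOH) used = 0.3274 x 0.01107 = 0.003624 mol, which equals the excess n(HClO4).
So n(HClO4) consumed by the sample = 0.004715 - 0.003624 = 0.001091 mol.
n(CaCO3) = 0.001091 / 2 = 0.0005456 mol.
mass = 0.0005456 mol x 100.09 g/mol = 0.0546 g.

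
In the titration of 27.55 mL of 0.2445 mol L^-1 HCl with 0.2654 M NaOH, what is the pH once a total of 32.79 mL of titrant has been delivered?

n(acid) = 0.2445 x 0.02755 = 0.006736 mol; n(NaOH) added = 0.2654 x 0.03279 = 0.008702 mol.
Base is in excess by 0.008702 - 0.006736 = 0.001966 mol in a total volume of 0.06034 L.
[OH^-] = 0.001966/0.06034 = 0.03259 M, so pOH = 1.49 and pH = 14.00 - 1.49 = 12.51.

12.51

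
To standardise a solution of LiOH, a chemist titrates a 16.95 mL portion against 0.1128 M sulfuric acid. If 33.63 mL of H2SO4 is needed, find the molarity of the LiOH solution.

n(H2SO4) delivered = 0.1128 x 0.03363 = 0.003793 mol.
The reaction is 2 LiOH + 1 H2SO4, so n(LiOH) = 0.003793 x 2/1 = 0.007587 mol.
[LiOH] = 0.007587 mol / 0.01695 L = 0.448 M.

0.448 M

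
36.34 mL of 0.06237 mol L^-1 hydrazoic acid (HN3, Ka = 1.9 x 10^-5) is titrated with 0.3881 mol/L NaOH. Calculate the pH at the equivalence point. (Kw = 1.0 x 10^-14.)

8.73

n(HN3) = 0.06237 x 0.03634 = 0.002267 mol; V(NaOH) at equivalence = 0.002267/0.3881 = 0.005840 L.
At equivalence all the acid is converted to N3-; total volume = 0.03634 + 0.005840 = 0.04218 L, so [N3-] = 0.002267/0.04218 = 0.05373 M.
Kb = Kw/Ka = 1.0e-14 / 1.9 x 10^-5 = 5.26e-10.
[OH^-] = sqrt(Kb x [N3-]) = sqrt(5.26e-10 x 0.05373) = 5.32e-6 M.
pOH = 5.27, so pH = 14.00 - 5.27 = 8.73.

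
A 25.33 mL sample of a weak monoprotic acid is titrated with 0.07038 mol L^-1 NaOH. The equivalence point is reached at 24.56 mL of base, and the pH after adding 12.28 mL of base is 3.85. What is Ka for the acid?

1.4 x 10^-4

12.28 mL is half of the equivalence volume, so this is the half-equivalence point where [HA] = [A^-].
At half-equivalence pH = pKa, so pKa = 3.85.
Ka = 10^(-3.85) = 1.4 x 10^-4.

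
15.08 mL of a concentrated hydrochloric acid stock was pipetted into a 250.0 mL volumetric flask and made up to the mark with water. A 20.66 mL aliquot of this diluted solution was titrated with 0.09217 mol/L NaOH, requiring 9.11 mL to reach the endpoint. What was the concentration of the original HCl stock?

n(NaOH) = 0.09217 x 0.009110 = 0.0008397 mol.
n(HCl) in the aliquot = 0.0008397 mol.
[diluted HCl] = 0.0008397 / 0.02066 = 0.04064 M.
Dilution factor = 250.0/15.08 = 16.58, so [stock] = 0.04064 x 16.58 = 0.674 M.

0.674 M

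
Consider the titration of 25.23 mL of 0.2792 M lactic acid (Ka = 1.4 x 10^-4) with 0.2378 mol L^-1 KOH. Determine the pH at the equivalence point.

n(HC3H5O3) = 0.2792 x 0.02523 = 0.007044 mol; V(KOH) at equivalence = 0.007044/0.2378 = 0.02962 L.
At equivalence all the acid is converted to C3H5O3-; total volume = 0.02523 + 0.02962 = 0.05485 L, so [C3H5O3-] = 0.007044/0.05485 = 0.1284 M.
Kb = Kw/Ka = 1.0e-14 / 1.4 x 10^-4 = 7.14e-11.
[OH^-] = sqrt(Kb x [C3H5O3-]) = sqrt(7.14e-11 x 0.1284) = 3.03e-6 M.
pOH = 5.52, so pH = 14.00 - 5.52 = 8.48.

8.48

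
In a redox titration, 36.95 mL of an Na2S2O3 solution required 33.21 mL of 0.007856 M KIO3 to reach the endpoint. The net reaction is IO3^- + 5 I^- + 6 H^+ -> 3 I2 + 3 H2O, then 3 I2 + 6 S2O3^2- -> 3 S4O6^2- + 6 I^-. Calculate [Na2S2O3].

0.0424 M

n(KIO3) = 0.007856 x 0.03321 = 0.0002609 mol.
From the balanced equation, 1 mol KIO3 reacts with 6 mol Na2S2O3, so n(Na2S2O3) = 0.0002609 x 6/1 = 0.001565 mol.
[Na2S2O3] = 0.001565 / 0.03695 L = 0.0424 M.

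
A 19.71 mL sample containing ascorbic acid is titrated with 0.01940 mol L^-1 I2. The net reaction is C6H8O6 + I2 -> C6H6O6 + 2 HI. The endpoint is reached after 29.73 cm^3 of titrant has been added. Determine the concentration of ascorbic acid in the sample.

n(I2) = 0.01940 x 0.02973 = 0.0005768 mol.
From the balanced equation, 1 mol I2 reacts with 1 mol ascorbic acid, so n(ascorbic acid) = 0.0005768 x 1/1 = 0.0005768 mol.
[ascorbic acid] = 0.0005768 / 0.01971 L = 0.0293 M.

0.0293 M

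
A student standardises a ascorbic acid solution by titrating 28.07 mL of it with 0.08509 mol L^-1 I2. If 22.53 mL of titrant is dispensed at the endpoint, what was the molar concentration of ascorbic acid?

0.0683 M

n(I2) = 0.08509 x 0.02253 = 0.001917 mol.
From the balanced equation, 1 mol I2 reacts with 1 mol ascorbic acid, so n(ascorbic acid) = 0.001917 x 1/1 = 0.001917 mol.
[ascorbic acid] = 0.001917 / 0.02807 L = 0.0683 M.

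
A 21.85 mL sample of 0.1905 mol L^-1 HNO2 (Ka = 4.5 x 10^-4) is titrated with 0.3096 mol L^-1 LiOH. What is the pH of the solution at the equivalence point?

n(HNO2) = 0.1905 x 0.02185 = 0.004162 mol; V(LiOH) at equivalence = 0.004162/0.3096 = 0.01344 L.
At equivalence all the acid is converted to NO2-; total volume = 0.02185 + 0.01344 = 0.03529 L, so [NO2-] = 0.004162/0.03529 = 0.1179 M.
Kb = Kw/Ka = 1.0e-14 / 4.5 x 10^-4 = 2.22e-11.
[OH^-] = sqrt(Kb x [NO2-]) = sqrt(2.22e-11 x 0.1179) = 1.62e-6 M.
pOH = 5.79, so pH = 14.00 - 5.79 = 8.21.

8.21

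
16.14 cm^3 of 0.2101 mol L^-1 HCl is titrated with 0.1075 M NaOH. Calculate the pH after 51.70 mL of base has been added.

12.50

n(acid) = 0.2101 x 0.01614 = 0.003391 mol; n(NaOH) added = 0.1075 x 0.05170 = 0.005558 mol.
Base is in excess by 0.005558 - 0.003391 = 0.002167 mol in a total volume of 0.06784 L.
[OH^-] = 0.002167/0.06784 = 0.03194 M, so pOH = 1.50 and pH = 14.00 - 1.50 = 12.50.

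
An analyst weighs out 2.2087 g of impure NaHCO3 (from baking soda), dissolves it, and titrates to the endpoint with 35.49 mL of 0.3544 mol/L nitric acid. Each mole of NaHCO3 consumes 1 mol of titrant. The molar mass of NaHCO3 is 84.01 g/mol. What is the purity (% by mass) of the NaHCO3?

47.8%

n(HNO3) = 0.3544 x 0.03549 = 0.01258 mol.
n(NaHCO3) = 0.01258 / 1 = 0.01258 mol.
mass of NaHCO3 = 0.01258 x 84.01 = 1.057 g.
% purity = 1.057 / 2.2087 x 100 = 47.8%.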